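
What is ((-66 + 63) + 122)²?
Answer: 14161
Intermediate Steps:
((-66 + 63) + 122)² = (-3 + 122)² = 119² = 14161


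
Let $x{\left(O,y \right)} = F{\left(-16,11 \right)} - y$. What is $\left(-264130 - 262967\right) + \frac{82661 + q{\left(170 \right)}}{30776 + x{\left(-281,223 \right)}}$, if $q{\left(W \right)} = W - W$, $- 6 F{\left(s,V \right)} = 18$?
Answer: $- \frac{16102730689}{30550} \approx -5.2709 \cdot 10^{5}$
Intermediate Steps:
$F{\left(s,V \right)} = -3$ ($F{\left(s,V \right)} = \left(- \frac{1}{6}\right) 18 = -3$)
$x{\left(O,y \right)} = -3 - y$
$q{\left(W \right)} = 0$
$\left(-264130 - 262967\right) + \frac{82661 + q{\left(170 \right)}}{30776 + x{\left(-281,223 \right)}} = \left(-264130 - 262967\right) + \frac{82661 + 0}{30776 - 226} = -527097 + \frac{82661}{30776 - 226} = -527097 + \frac{82661}{30550} = - \frac{16102730689}{30550}$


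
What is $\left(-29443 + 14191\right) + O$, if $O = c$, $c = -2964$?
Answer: $-18216$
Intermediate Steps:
$O = -2964$
$\left(-29443 + 14191\right) + O = \left(-29443 + 14191\right) - 2964 = -15252 - 2964 = -18216$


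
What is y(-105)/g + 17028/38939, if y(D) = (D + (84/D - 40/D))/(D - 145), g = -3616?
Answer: 1615866744209/3696089880000 ≈ 0.43718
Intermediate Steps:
y(D) = (D + 44/D)/(-145 + D)
y(-105)/g + 17028/38939 = ((44 + (-105)²)/((-105)*(-145 - 105)))/(-3616) + 17028/38939 = -1/105*(44 + 11025)/(-250)*(-1/3616) + 17028*(1/38939) = -1/105*(-1/250)*11069*(-1/3616) + 17028/38939 = (11069/26250)*(-1/3616) + 17028/38939 = -11069/94920000 + 17028/38939 = 1615866744209/3696089880000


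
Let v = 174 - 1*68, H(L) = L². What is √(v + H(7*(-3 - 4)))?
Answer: √2507 ≈ 50.070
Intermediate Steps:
v = 106 (v = 174 - 68 = 106)
√(v + H(7*(-3 - 4))) = √(106 + (7*(-3 - 4))²) = √(106 + (7*(-7))²) = √(106 + (-49)²) = √(106 + 2401) = √2507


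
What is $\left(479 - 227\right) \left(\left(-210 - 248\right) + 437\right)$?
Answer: $-5292$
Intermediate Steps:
$\left(479 - 227\right) \left(\left(-210 - 248\right) + 437\right) = 252 \left(\left(-210 - 248\right) + 437\right) = 252 \left(-458 + 437\right) = 252 \left(-21\right) = -5292$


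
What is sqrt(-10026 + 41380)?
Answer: sqrt(31354) ≈ 177.07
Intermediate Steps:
sqrt(-10026 + 41380) = sqrt(31354)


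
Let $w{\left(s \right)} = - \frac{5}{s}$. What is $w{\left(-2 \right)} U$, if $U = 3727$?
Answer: $\frac{18635}{2} \approx 9317.5$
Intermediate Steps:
$w{\left(-2 \right)} U = - \frac{5}{-2} \cdot 3727 = \left(-5\right) \left(- \frac{1}{2}\right) 3727 = \frac{5}{2} \cdot 3727 = \frac{18635}{2}$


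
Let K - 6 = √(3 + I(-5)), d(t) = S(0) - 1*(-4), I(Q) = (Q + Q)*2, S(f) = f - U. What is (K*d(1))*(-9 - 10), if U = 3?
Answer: -114 - 19*I*√17 ≈ -114.0 - 78.339*I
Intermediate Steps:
S(f) = -3 + f (S(f) = f - 1*3 = f - 3 = -3 + f)
I(Q) = 4*Q (I(Q) = (2*Q)*2 = 4*Q)
d(t) = 1 (d(t) = (-3 + 0) - 1*(-4) = -3 + 4 = 1)
K = 6 + I*√17 (K = 6 + √(3 + 4*(-5)) = 6 + √(3 - 20) = 6 + √(-17) = 6 + I*√17 ≈ 6.0 + 4.1231*I)
(K*d(1))*(-9 - 10) = ((6 + I*√17)*1)*(-9 - 10) = (6 + I*√17)*(-19) = -114 - 19*I*√17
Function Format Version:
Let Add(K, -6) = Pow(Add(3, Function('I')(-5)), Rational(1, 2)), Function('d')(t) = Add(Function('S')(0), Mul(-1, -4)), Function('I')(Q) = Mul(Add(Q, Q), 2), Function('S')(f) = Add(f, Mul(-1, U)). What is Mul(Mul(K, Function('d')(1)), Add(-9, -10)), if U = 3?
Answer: Add(-114, Mul(-19, I, Pow(17, Rational(1, 2)))) ≈ Add(-114.00, Mul(-78.339, I))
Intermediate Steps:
Function('S')(f) = Add(-3, f) (Function('S')(f) = Add(f, Mul(-1, 3)) = Add(f, -3) = Add(-3, f))
Function('I')(Q) = Mul(4, Q) (Function('I')(Q) = Mul(Mul(2, Q), 2) = Mul(4, Q))
Function('d')(t) = 1 (Function('d')(t) = Add(Add(-3, 0), Mul(-1, -4)) = Add(-3, 4) = 1)
K = Add(6, Mul(I, Pow(17, Rational(1, 2)))) (K = Add(6, Pow(Add(3, Mul(4, -5)), Rational(1, 2))) = Add(6, Pow(Add(3, -20), Rational(1, 2))) = Add(6, Pow(-17, Rational(1, 2))) = Add(6, Mul(I, Pow(17, Rational(1, 2)))) ≈ Add(6.0000, Mul(4.1231, I)))
Mul(Mul(K, Function('d')(1)), Add(-9, -10)) = Mul(Mul(Add(6, Mul(I, Pow(17, Rational(1, 2)))), 1), Add(-9, -10)) = Mul(Add(6, Mul(I, Pow(17, Rational(1, 2)))), -19) = Add(-114, Mul(-19, I, Pow(17, Rational(1, 2))))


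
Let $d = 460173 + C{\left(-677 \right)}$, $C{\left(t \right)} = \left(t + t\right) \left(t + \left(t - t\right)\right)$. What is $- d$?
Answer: $-1376831$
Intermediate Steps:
$C{\left(t \right)} = 2 t^{2}$ ($C{\left(t \right)} = 2 t \left(t + 0\right) = 2 t t = 2 t^{2}$)
$d = 1376831$ ($d = 460173 + 2 \left(-677\right)^{2} = 460173 + 2 \cdot 458329 = 460173 + 916658 = 1376831$)
$- d = \left(-1\right) 1376831 = -1376831$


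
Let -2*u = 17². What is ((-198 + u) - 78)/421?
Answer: -841/842 ≈ -0.99881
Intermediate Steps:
u = -289/2 (u = -½*17² = -½*289 = -289/2 ≈ -144.50)
((-198 + u) - 78)/421 = ((-198 - 289/2) - 78)/421 = (-685/2 - 78)*(1/421) = -841/2*1/421 = -841/842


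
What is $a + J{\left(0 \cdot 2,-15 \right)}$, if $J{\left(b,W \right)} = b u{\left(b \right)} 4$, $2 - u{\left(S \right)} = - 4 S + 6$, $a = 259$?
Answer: $259$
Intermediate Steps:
$u{\left(S \right)} = -4 + 4 S$ ($u{\left(S \right)} = 2 - \left(- 4 S + 6\right) = 2 - \left(6 - 4 S\right) = 2 + \left(-6 + 4 S\right) = -4 + 4 S$)
$J{\left(b,W \right)} = 4 b \left(-4 + 4 b\right)$ ($J{\left(b,W \right)} = b \left(-4 + 4 b\right) 4 = 4 b \left(-4 + 4 b\right)$)
$a + J{\left(0 \cdot 2,-15 \right)} = 259 + 16 \cdot 0 \cdot 2 \left(-1 + 0 \cdot 2\right) = 259 + 16 \cdot 0 \left(-1 + 0\right) = 259 + 16 \cdot 0 \left(-1\right) = 259 + 0 = 259$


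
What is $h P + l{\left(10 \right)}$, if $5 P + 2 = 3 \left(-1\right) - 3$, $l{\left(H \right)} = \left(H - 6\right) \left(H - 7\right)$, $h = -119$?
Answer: $\frac{1012}{5} \approx 202.4$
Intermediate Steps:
$l{\left(H \right)} = \left(-7 + H\right) \left(-6 + H\right)$ ($l{\left(H \right)} = \left(-6 + H\right) \left(-7 + H\right) = \left(-7 + H\right) \left(-6 + H\right)$)
$P = - \frac{8}{5}$ ($P = - \frac{2}{5} + \frac{3 \left(-1\right) - 3}{5} = - \frac{2}{5} + \frac{-3 - 3}{5} = - \frac{2}{5} + \frac{1}{5} \left(-6\right) = - \frac{2}{5} - \frac{6}{5} = - \frac{8}{5} \approx -1.6$)
$h P + l{\left(10 \right)} = \left(-119\right) \left(- \frac{8}{5}\right) + \left(42 + 10^{2} - 130\right) = \frac{952}{5} + \left(42 + 100 - 130\right) = \frac{952}{5} + 12 = \frac{1012}{5}$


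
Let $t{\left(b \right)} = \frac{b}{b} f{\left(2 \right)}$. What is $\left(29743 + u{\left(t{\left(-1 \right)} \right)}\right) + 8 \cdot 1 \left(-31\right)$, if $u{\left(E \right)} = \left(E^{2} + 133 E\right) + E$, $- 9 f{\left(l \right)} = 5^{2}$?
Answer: $\frac{2359570}{81} \approx 29131.0$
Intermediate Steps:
$f{\left(l \right)} = - \frac{25}{9}$ ($f{\left(l \right)} = - \frac{5^{2}}{9} = \left(- \frac{1}{9}\right) 25 = - \frac{25}{9}$)
$t{\left(b \right)} = - \frac{25}{9}$ ($t{\left(b \right)} = \frac{b}{b} \left(- \frac{25}{9}\right) = 1 \left(- \frac{25}{9}\right) = - \frac{25}{9}$)
$u{\left(E \right)} = E^{2} + 134 E$
$\left(29743 + u{\left(t{\left(-1 \right)} \right)}\right) + 8 \cdot 1 \left(-31\right) = \left(29743 - \frac{25 \left(134 - \frac{25}{9}\right)}{9}\right) + 8 \cdot 1 \left(-31\right) = \left(29743 - \frac{29525}{81}\right) + 8 \left(-31\right) = \left(29743 - \frac{29525}{81}\right) - 248 = \frac{2379658}{81} - 248 = \frac{2359570}{81}$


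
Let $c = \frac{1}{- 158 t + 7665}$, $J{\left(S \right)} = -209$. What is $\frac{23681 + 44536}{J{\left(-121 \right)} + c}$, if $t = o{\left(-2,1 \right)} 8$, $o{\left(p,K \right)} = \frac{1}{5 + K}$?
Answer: $- \frac{1525536771}{4673864} \approx -326.4$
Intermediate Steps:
$t = \frac{4}{3}$ ($t = \frac{1}{5 + 1} \cdot 8 = \frac{1}{6} \cdot 8 = \frac{4}{3} \approx 1.3333$)
$c = \frac{3}{22363}$ ($c = \frac{1}{\left(-158\right) \frac{4}{3} + 7665} = \frac{1}{- \frac{632}{3} + 7665} = \frac{1}{\frac{22363}{3}} = \frac{3}{22363} \approx 0.00013415$)
$\frac{23681 + 44536}{J{\left(-121 \right)} + c} = \frac{23681 + 44536}{-209 + \frac{3}{22363}} = \frac{68217}{- \frac{4673864}{22363}} = 68217 \left(- \frac{22363}{4673864}\right) = - \frac{1525536771}{4673864}$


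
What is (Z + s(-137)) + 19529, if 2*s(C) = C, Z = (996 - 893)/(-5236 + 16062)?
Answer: 105339738/5413 ≈ 19461.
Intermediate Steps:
Z = 103/10826 ≈ 0.0095141
s(C) = C/2
(Z + s(-137)) + 19529 = (103/10826 + (½)*(-137)) + 19529 = (103/10826 - 137/2) + 19529 = -370739/5413 + 19529 = 105339738/5413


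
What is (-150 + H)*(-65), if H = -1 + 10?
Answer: 9165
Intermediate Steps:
H = 9
(-150 + H)*(-65) = (-150 + 9)*(-65) = -141*(-65) = 9165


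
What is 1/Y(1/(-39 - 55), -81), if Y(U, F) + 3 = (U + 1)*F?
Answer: -94/7815 ≈ -0.012028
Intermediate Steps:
Y(U, F) = -3 + F*(1 + U) (Y(U, F) = -3 + (U + 1)*F = -3 + (1 + U)*F = -3 + F*(1 + U))
1/Y(1/(-39 - 55), -81) = 1/(-3 - 81 - 81/(-39 - 55)) = 1/(-3 - 81 - 81/(-94)) = 1/(-3 - 81 - 81*(-1/94)) = 1/(-3 - 81 + 81/94) = 1/(-7815/94) = -94/7815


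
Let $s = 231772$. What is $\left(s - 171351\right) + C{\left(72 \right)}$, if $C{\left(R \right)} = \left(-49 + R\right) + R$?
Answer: $60516$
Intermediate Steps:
$C{\left(R \right)} = -49 + 2 R$
$\left(s - 171351\right) + C{\left(72 \right)} = \left(231772 - 171351\right) + \left(-49 + 2 \cdot 72\right) = 60421 + \left(-49 + 144\right) = 60421 + 95 = 60516$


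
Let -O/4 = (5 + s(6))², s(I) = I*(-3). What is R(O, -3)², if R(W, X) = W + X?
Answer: 461041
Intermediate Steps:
s(I) = -3*I
O = -676 (O = -4*(5 - 3*6)² = -4*(5 - 18)² = -4*(-13)² = -4*169 = -676)
R(O, -3)² = (-676 - 3)² = (-679)² = 461041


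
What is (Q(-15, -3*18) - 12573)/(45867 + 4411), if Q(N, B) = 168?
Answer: -12405/50278 ≈ -0.24673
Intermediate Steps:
(Q(-15, -3*18) - 12573)/(45867 + 4411) = (168 - 12573)/(45867 + 4411) = -12405/50278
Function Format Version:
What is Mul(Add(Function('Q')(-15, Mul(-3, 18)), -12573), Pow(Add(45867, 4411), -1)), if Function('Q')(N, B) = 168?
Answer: Rational(-12405, 50278) ≈ -0.24673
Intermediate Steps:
Mul(Add(Function('Q')(-15, Mul(-3, 18)), -12573), Pow(Add(45867, 4411), -1)) = Mul(Add(168, -12573), Pow(Add(45867, 4411), -1)) = Mul(-12405, Pow(50278, -1)) = Mul(-12405, Rational(1, 50278)) = Rational(-12405, 50278)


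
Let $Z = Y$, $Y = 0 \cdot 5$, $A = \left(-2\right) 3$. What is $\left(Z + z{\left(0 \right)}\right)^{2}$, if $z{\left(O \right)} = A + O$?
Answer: $36$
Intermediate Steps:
$A = -6$
$Y = 0$
$Z = 0$
$z{\left(O \right)} = -6 + O$
$\left(Z + z{\left(0 \right)}\right)^{2} = \left(0 + \left(-6 + 0\right)\right)^{2} = \left(0 - 6\right)^{2} = \left(-6\right)^{2} = 36$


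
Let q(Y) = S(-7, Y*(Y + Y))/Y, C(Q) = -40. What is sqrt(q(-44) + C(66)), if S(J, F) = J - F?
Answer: sqrt(23309)/22 ≈ 6.9397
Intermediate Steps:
q(Y) = (-7 - 2*Y**2)/Y (q(Y) = (-7 - Y*(Y + Y))/Y = (-7 - Y*2*Y)/Y = (-7 - 2*Y**2)/Y)
sqrt(q(-44) + C(66)) = sqrt((-7/(-44) - 2*(-44)) - 40) = sqrt((-7*(-1/44) + 88) - 40) = sqrt((7/44 + 88) - 40) = sqrt(3879/44 - 40) = sqrt(2119/44) = sqrt(23309)/22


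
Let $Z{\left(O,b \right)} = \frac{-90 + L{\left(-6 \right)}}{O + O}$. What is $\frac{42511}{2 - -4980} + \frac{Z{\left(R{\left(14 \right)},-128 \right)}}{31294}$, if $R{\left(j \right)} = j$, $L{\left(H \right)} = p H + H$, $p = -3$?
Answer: $\frac{9312277489}{1091346956} \approx 8.5328$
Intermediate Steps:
$L{\left(H \right)} = - 2 H$ ($L{\left(H \right)} = - 3 H + H = - 2 H$)
$Z{\left(O,b \right)} = - \frac{39}{O}$ ($Z{\left(O,b \right)} = \frac{-90 - -12}{O + O} = \frac{-90 + 12}{2 O} = - 78 \frac{1}{2 O} = - \frac{39}{O}$)
$\frac{42511}{2 - -4980} + \frac{Z{\left(R{\left(14 \right)},-128 \right)}}{31294} = \frac{42511}{2 - -4980} + \frac{\left(-39\right) \frac{1}{14}}{31294} = \frac{42511}{2 + 4980} + \left(-39\right) \frac{1}{14} \cdot \frac{1}{31294} = \frac{42511}{4982} - \frac{39}{438116} = \frac{9312277489}{1091346956}$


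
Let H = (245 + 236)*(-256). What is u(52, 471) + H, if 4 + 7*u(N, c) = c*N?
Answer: -837464/7 ≈ -1.1964e+5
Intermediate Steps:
u(N, c) = -4/7 + N*c/7 (u(N, c) = -4/7 + (c*N)/7 = -4/7 + (N*c)/7 = -4/7 + N*c/7)
H = -123136 (H = 481*(-256) = -123136)
u(52, 471) + H = (-4/7 + (⅐)*52*471) - 123136 = (-4/7 + 24492/7) - 123136 = 24488/7 - 123136 = -837464/7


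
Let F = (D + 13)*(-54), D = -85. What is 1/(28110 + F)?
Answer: 1/31998 ≈ 3.1252e-5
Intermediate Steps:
F = 3888 (F = (-85 + 13)*(-54) = -72*(-54) = 3888)
1/(28110 + F) = 1/(28110 + 3888) = 1/31998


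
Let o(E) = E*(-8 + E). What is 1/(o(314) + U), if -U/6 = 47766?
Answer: -1/190512 ≈ -5.2490e-6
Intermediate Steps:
U = -286596 (U = -6*47766 = -286596)
1/(o(314) + U) = 1/(314*(-8 + 314) - 286596) = 1/(314*306 - 286596) = 1/(96084 - 286596) = 1/(-190512) = -1/190512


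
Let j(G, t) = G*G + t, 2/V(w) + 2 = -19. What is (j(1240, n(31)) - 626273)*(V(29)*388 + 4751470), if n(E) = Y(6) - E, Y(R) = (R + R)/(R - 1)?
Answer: 454647200070248/105 ≈ 4.3300e+12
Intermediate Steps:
Y(R) = 2*R/(-1 + R) (Y(R) = (2*R)/(-1 + R) = 2*R/(-1 + R))
V(w) = -2/21 (V(w) = 2/(-2 - 19) = 2/(-21) = 2*(-1/21) = -2/21)
n(E) = 12/5 - E (n(E) = 2*6/(-1 + 6) - E = 2*6/5 - E = 2*6*(⅕) - E = 12/5 - E)
j(G, t) = t + G² (j(G, t) = G² + t = t + G²)
(j(1240, n(31)) - 626273)*(V(29)*388 + 4751470) = (((12/5 - 1*31) + 1240²) - 626273)*(-2/21*388 + 4751470) = (((12/5 - 31) + 1537600) - 626273)*(-776/21 + 4751470) = ((-143/5 + 1537600) - 626273)*(99780094/21) = (7687857/5 - 626273)*(99780094/21) = (4556492/5)*(99780094/21) = 454647200070248/105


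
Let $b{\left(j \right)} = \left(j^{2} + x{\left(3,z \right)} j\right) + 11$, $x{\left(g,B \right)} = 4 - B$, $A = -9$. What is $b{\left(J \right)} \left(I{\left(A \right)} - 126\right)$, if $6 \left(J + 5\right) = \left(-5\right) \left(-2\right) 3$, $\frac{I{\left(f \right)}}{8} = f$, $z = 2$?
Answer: $-2178$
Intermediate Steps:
$I{\left(f \right)} = 8 f$
$J = 0$ ($J = -5 + \frac{\left(-5\right) \left(-2\right) 3}{6} = -5 + \frac{10 \cdot 3}{6} = -5 + \frac{1}{6} \cdot 30 = -5 + 5 = 0$)
$b{\left(j \right)} = 11 + j^{2} + 2 j$ ($b{\left(j \right)} = \left(j^{2} + \left(4 - 2\right) j\right) + 11 = \left(j^{2} + 2 j\right) + 11 = 11 + j^{2} + 2 j$)
$b{\left(J \right)} \left(I{\left(A \right)} - 126\right) = \left(11 + 0^{2} + 2 \cdot 0\right) \left(8 \left(-9\right) - 126\right) = \left(11 + 0 + 0\right) \left(-72 - 126\right) = 11 \left(-198\right) = -2178$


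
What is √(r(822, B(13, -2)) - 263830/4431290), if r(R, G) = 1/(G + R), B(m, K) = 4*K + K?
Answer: I*√1887247859220129/179910374 ≈ 0.24147*I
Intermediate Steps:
B(m, K) = 5*K
√(r(822, B(13, -2)) - 263830/4431290) = √(1/(5*(-2) + 822) - 263830/4431290) = √(1/(-10 + 822) - 263830*1/4431290) = √(1/812 - 26383/443129) = √(-20979867/359820748) = I*√1887247859220129/179910374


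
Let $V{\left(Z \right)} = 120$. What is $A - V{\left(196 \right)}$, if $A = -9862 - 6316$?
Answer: $-16298$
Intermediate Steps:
$A = -16178$
$A - V{\left(196 \right)} = -16178 - 120 = -16298$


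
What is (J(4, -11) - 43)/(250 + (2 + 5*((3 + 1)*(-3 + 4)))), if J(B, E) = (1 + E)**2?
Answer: 57/272 ≈ 0.20956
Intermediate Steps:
(J(4, -11) - 43)/(250 + (2 + 5*((3 + 1)*(-3 + 4)))) = ((1 - 11)**2 - 43)/(250 + (2 + 5*((3 + 1)*(-3 + 4)))) = ((-10)**2 - 43)/(250 + (2 + 5*(4*1))) = (100 - 43)/(250 + (2 + 5*4)) = 57/(250 + (2 + 20)) = 57/(250 + 22) = 57/272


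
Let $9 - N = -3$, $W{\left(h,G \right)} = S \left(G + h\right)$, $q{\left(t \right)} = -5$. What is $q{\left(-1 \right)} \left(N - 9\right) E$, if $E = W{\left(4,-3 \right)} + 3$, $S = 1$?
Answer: $-60$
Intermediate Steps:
$W{\left(h,G \right)} = G + h$ ($W{\left(h,G \right)} = 1 \left(G + h\right) = G + h$)
$N = 12$ ($N = 9 - -3 = 9 + 3 = 12$)
$E = 4$ ($E = \left(-3 + 4\right) + 3 = 1 + 3 = 4$)
$q{\left(-1 \right)} \left(N - 9\right) E = - 5 \left(12 - 9\right) 4 = \left(-5\right) 3 \cdot 4 = \left(-15\right) 4 = -60$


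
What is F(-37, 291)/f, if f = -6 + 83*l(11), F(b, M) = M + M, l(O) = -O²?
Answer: -582/10049 ≈ -0.057916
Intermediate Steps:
F(b, M) = 2*M
f = -10049 (f = -6 + 83*(-1*11²) = -6 + 83*(-1*121) = -6 + 83*(-121) = -6 - 10043 = -10049)
F(-37, 291)/f = (2*291)/(-10049) = 582*(-1/10049) = -582/10049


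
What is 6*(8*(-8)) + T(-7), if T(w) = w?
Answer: -391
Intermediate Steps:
6*(8*(-8)) + T(-7) = 6*(8*(-8)) - 7 = 6*(-64) - 7 = -384 - 7 = -391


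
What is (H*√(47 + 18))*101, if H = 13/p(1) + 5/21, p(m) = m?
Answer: 28078*√65/21 ≈ 10780.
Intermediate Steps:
H = 278/21 (H = 13/1 + 5/21 = 13*1 + 5*(1/21) = 13 + 5/21 = 278/21 ≈ 13.238)
(H*√(47 + 18))*101 = (278*√(47 + 18)/21)*101 = (278*√65/21)*101 = 28078*√65/21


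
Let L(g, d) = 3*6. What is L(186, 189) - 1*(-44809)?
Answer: 44827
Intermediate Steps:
L(g, d) = 18
L(186, 189) - 1*(-44809) = 18 - 1*(-44809) = 18 + 44809 = 44827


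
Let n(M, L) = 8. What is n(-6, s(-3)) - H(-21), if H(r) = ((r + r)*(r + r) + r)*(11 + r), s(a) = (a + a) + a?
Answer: 17438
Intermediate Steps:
s(a) = 3*a (s(a) = 2*a + a = 3*a)
H(r) = (11 + r)*(r + 4*r²) (H(r) = ((2*r)*(2*r) + r)*(11 + r) = (4*r² + r)*(11 + r) = (r + 4*r²)*(11 + r) = (11 + r)*(r + 4*r²))
n(-6, s(-3)) - H(-21) = 8 - (-21)*(11 + 4*(-21)² + 45*(-21)) = 8 - (-21)*(11 + 4*441 - 945) = 8 - (-21)*(11 + 1764 - 945) = 8 - (-21)*830 = 8 - 1*(-17430) = 8 + 17430 = 17438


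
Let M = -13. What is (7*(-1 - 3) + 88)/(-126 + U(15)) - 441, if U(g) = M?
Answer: -61359/139 ≈ -441.43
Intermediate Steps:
U(g) = -13
(7*(-1 - 3) + 88)/(-126 + U(15)) - 441 = (7*(-1 - 3) + 88)/(-126 - 13) - 441 = (7*(-4) + 88)/(-139) - 441 = (-28 + 88)*(-1/139) - 441 = 60*(-1/139) - 441 = -60/139 - 441 = -61359/139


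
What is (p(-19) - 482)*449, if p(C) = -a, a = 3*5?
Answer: -223153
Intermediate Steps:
a = 15
p(C) = -15 (p(C) = -1*15 = -15)
(p(-19) - 482)*449 = (-15 - 482)*449 = -497*449 = -223153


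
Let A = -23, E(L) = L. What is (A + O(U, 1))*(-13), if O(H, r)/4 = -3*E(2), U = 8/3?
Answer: 611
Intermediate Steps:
U = 8/3 (U = 8*(⅓) = 8/3 ≈ 2.6667)
O(H, r) = -24 (O(H, r) = 4*(-3*2) = 4*(-6) = -24)
(A + O(U, 1))*(-13) = (-23 - 24)*(-13) = -47*(-13) = 611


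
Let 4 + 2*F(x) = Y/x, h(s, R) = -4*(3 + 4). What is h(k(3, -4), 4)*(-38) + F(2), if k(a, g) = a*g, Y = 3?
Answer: 4251/4 ≈ 1062.8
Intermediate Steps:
h(s, R) = -28 (h(s, R) = -4*7 = -28)
F(x) = -2 + 3/(2*x) (F(x) = -2 + (3/x)/2 = -2 + 3/(2*x))
h(k(3, -4), 4)*(-38) + F(2) = -28*(-38) + (-2 + (3/2)/2) = 1064 + (-2 + (3/2)*(½)) = 1064 + (-2 + ¾) = 1064 - 5/4 = 4251/4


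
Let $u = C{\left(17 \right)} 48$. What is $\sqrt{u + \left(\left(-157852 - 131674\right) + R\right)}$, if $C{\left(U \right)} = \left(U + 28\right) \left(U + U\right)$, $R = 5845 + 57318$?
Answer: $i \sqrt{152923} \approx 391.05 i$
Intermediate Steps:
$R = 63163$
$C{\left(U \right)} = 2 U \left(28 + U\right)$ ($C{\left(U \right)} = \left(28 + U\right) 2 U = 2 U \left(28 + U\right)$)
$u = 73440$ ($u = 2 \cdot 17 \left(28 + 17\right) 48 = 2 \cdot 17 \cdot 45 \cdot 48 = 1530 \cdot 48 = 73440$)
$\sqrt{u + \left(\left(-157852 - 131674\right) + R\right)} = \sqrt{73440 + \left(\left(-157852 - 131674\right) + 63163\right)} = \sqrt{73440 + \left(-289526 + 63163\right)} = \sqrt{73440 - 226363} = \sqrt{-152923} = i \sqrt{152923}$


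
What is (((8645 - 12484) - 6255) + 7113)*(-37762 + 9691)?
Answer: 83679651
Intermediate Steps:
(((8645 - 12484) - 6255) + 7113)*(-37762 + 9691) = ((-3839 - 6255) + 7113)*(-28071) = (-10094 + 7113)*(-28071) = -2981*(-28071) = 83679651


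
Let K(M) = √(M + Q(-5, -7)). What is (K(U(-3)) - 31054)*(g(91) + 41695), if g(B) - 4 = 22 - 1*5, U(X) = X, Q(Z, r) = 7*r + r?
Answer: -1295448664 + 41716*I*√59 ≈ -1.2954e+9 + 3.2043e+5*I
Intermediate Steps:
Q(Z, r) = 8*r
K(M) = √(-56 + M) (K(M) = √(M + 8*(-7)) = √(M - 56) = √(-56 + M))
g(B) = 21 (g(B) = 4 + (22 - 1*5) = 4 + (22 - 5) = 4 + 17 = 21)
(K(U(-3)) - 31054)*(g(91) + 41695) = (√(-56 - 3) - 31054)*(21 + 41695) = (√(-59) - 31054)*41716 = (I*√59 - 31054)*41716 = (-31054 + I*√59)*41716 = -1295448664 + 41716*I*√59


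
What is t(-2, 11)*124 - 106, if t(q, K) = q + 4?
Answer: 142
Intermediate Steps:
t(q, K) = 4 + q
t(-2, 11)*124 - 106 = (4 - 2)*124 - 106 = 2*124 - 106 = 248 - 106 = 142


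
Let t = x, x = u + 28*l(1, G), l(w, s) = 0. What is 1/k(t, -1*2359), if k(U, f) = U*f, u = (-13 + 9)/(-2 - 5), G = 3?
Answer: -1/1348 ≈ -0.00074184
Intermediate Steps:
u = 4/7 (u = -4/(-7) = -4*(-1/7) = 4/7 ≈ 0.57143)
x = 4/7 (x = 4/7 + 28*0 = 4/7 + 0 = 4/7 ≈ 0.57143)
t = 4/7 ≈ 0.57143
1/k(t, -1*2359) = 1/(4*(-1*2359)/7) = 1/((4/7)*(-2359)) = 1/(-1348) = -1/1348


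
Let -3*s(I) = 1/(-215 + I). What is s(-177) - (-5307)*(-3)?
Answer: -18723095/1176 ≈ -15921.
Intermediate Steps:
s(I) = -1/(3*(-215 + I))
s(-177) - (-5307)*(-3) = -1/(-645 + 3*(-177)) - (-5307)*(-3) = -1/(-645 - 531) - 1*15921 = -1/(-1176) - 15921 = -1*(-1/1176) - 15921 = 1/1176 - 15921 = -18723095/1176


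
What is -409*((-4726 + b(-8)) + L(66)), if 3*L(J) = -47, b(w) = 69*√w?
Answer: 5818025/3 - 56442*I*√2 ≈ 1.9393e+6 - 79821.0*I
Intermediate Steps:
L(J) = -47/3 (L(J) = (⅓)*(-47) = -47/3)
-409*((-4726 + b(-8)) + L(66)) = -409*((-4726 + 69*√(-8)) - 47/3) = -409*((-4726 + 69*(2*I*√2)) - 47/3) = -409*((-4726 + 138*I*√2) - 47/3) = -409*(-14225/3 + 138*I*√2) = 5818025/3 - 56442*I*√2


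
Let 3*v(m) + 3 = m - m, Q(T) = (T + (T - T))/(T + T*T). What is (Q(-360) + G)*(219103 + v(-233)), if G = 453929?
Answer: 35704973662020/359 ≈ 9.9457e+10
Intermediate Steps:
Q(T) = T/(T + T²) (Q(T) = (T + 0)/(T + T²) = T/(T + T²))
v(m) = -1 (v(m) = -1 + (m - m)/3 = -1 + (⅓)*0 = -1 + 0 = -1)
(Q(-360) + G)*(219103 + v(-233)) = (1/(1 - 360) + 453929)*(219103 - 1) = (1/(-359) + 453929)*219102 = (-1/359 + 453929)*219102 = (162960510/359)*219102 = 35704973662020/359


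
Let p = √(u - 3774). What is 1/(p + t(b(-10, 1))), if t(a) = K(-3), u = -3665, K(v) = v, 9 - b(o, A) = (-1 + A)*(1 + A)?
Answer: -3/7448 - I*√7439/7448 ≈ -0.00040279 - 0.01158*I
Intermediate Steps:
b(o, A) = 9 - (1 + A)*(-1 + A) (b(o, A) = 9 - (-1 + A)*(1 + A) = 9 - (1 + A)*(-1 + A))
t(a) = -3
p = I*√7439 (p = √(-3665 - 3774) = √(-7439) = I*√7439 ≈ 86.25*I)
1/(p + t(b(-10, 1))) = 1/(I*√7439 - 3) = 1/(-3 + I*√7439)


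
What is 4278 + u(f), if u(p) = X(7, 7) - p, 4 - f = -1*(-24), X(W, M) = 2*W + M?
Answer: 4319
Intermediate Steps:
X(W, M) = M + 2*W
f = -20 (f = 4 - (-1)*(-24) = 4 - 1*24 = 4 - 24 = -20)
u(p) = 21 - p (u(p) = (7 + 2*7) - p = (7 + 14) - p = 21 - p)
4278 + u(f) = 4278 + (21 - 1*(-20)) = 4278 + (21 + 20) = 4278 + 41 = 4319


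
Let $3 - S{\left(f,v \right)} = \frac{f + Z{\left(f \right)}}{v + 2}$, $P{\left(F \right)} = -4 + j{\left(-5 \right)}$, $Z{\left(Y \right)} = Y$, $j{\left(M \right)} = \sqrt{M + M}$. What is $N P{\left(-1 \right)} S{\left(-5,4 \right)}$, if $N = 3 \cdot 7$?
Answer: $-392 + 98 i \sqrt{10} \approx -392.0 + 309.9 i$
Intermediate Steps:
$j{\left(M \right)} = \sqrt{2} \sqrt{M}$ ($j{\left(M \right)} = \sqrt{2 M} = \sqrt{2} \sqrt{M}$)
$P{\left(F \right)} = -4 + i \sqrt{10}$ ($P{\left(F \right)} = -4 + \sqrt{2} \sqrt{-5} = -4 + \sqrt{2} i \sqrt{5} = -4 + i \sqrt{10}$)
$N = 21$
$S{\left(f,v \right)} = 3 - \frac{2 f}{2 + v}$ ($S{\left(f,v \right)} = 3 - \frac{f + f}{v + 2} = 3 - \frac{2 f}{2 + v}$)
$N P{\left(-1 \right)} S{\left(-5,4 \right)} = 21 \left(-4 + i \sqrt{10}\right) \frac{6 - -10 + 3 \cdot 4}{2 + 4} = \left(-84 + 21 i \sqrt{10}\right) \frac{6 + 10 + 12}{6} = \left(-84 + 21 i \sqrt{10}\right) \frac{1}{6} \cdot 28 = \left(-84 + 21 i \sqrt{10}\right) \frac{14}{3} = -392 + 98 i \sqrt{10}$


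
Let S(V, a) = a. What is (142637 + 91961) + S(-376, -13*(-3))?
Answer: 234637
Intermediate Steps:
(142637 + 91961) + S(-376, -13*(-3)) = (142637 + 91961) - 13*(-3) = 234598 + 39 = 234637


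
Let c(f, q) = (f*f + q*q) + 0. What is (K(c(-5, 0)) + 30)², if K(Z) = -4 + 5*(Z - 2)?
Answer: 19881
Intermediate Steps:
c(f, q) = f² + q² (c(f, q) = (f² + q²) + 0 = f² + q²)
K(Z) = -14 + 5*Z (K(Z) = -4 + 5*(-2 + Z) = -4 + (-10 + 5*Z) = -14 + 5*Z)
(K(c(-5, 0)) + 30)² = ((-14 + 5*((-5)² + 0²)) + 30)² = ((-14 + 5*(25 + 0)) + 30)² = ((-14 + 5*25) + 30)² = ((-14 + 125) + 30)² = (111 + 30)² = 141² = 19881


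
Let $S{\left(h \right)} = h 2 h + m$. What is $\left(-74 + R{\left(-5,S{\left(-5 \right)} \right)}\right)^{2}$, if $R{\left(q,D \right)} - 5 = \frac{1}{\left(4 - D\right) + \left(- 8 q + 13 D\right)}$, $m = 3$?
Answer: $\frac{2201392561}{462400} \approx 4760.8$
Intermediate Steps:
$S{\left(h \right)} = 3 + 2 h^{2}$ ($S{\left(h \right)} = h 2 h + 3 = 2 h h + 3 = 2 h^{2} + 3 = 3 + 2 h^{2}$)
$R{\left(q,D \right)} = 5 + \frac{1}{4 - 8 q + 12 D}$ ($R{\left(q,D \right)} = 5 + \frac{1}{\left(4 - D\right) + \left(- 8 q + 13 D\right)} = 5 + \frac{1}{4 - 8 q + 12 D}$)
$\left(-74 + R{\left(-5,S{\left(-5 \right)} \right)}\right)^{2} = \left(-74 + \frac{21 - -200 + 60 \left(3 + 2 \left(-5\right)^{2}\right)}{4 \left(1 - -10 + 3 \left(3 + 2 \left(-5\right)^{2}\right)\right)}\right)^{2} = \left(-74 + \frac{21 + 200 + 60 \left(3 + 2 \cdot 25\right)}{4 \left(1 + 10 + 3 \left(3 + 2 \cdot 25\right)\right)}\right)^{2} = \left(-74 + \frac{21 + 200 + 60 \left(3 + 50\right)}{4 \left(1 + 10 + 3 \left(3 + 50\right)\right)}\right)^{2} = \left(-74 + \frac{21 + 200 + 60 \cdot 53}{4 \left(1 + 10 + 3 \cdot 53\right)}\right)^{2} = \left(-74 + \frac{21 + 200 + 3180}{4 \left(1 + 10 + 159\right)}\right)^{2} = \left(-74 + \frac{1}{4} \cdot \frac{1}{170} \cdot 3401\right)^{2} = \left(-74 + \frac{3401}{680}\right)^{2} = \left(- \frac{46919}{680}\right)^{2} = \frac{2201392561}{462400}$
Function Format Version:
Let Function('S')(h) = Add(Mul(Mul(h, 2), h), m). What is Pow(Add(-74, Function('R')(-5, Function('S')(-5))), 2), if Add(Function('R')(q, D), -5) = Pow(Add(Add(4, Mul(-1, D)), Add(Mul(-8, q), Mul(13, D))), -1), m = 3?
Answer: Rational(2201392561, 462400) ≈ 4760.8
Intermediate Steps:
Function('S')(h) = Add(3, Mul(2, Pow(h, 2))) (Function('S')(h) = Add(Mul(Mul(h, 2), h), 3) = Add(Mul(Mul(2, h), h), 3) = Add(Mul(2, Pow(h, 2)), 3) = Add(3, Mul(2, Pow(h, 2))))
Function('R')(q, D) = Add(5, Pow(Add(4, Mul(-8, q), Mul(12, D)), -1)) (Function('R')(q, D) = Add(5, Pow(Add(Add(4, Mul(-1, D)), Add(Mul(-8, q), Mul(13, D))), -1)) = Add(5, Pow(Add(4, Mul(-8, q), Mul(12, D)), -1)))
Pow(Add(-74, Function('R')(-5, Function('S')(-5))), 2) = Pow(Add(-74, Mul(Rational(1, 4), Pow(Add(1, Mul(-2, -5), Mul(3, Add(3, Mul(2, Pow(-5, 2))))), -1), Add(21, Mul(-40, -5), Mul(60, Add(3, Mul(2, Pow(-5, 2))))))), 2) = Pow(Add(-74, Mul(Rational(1, 4), Pow(Add(1, 10, Mul(3, Add(3, Mul(2, 25)))), -1), Add(21, 200, Mul(60, Add(3, Mul(2, 25)))))), 2) = Pow(Add(-74, Mul(Rational(1, 4), Pow(Add(1, 10, Mul(3, Add(3, 50))), -1), Add(21, 200, Mul(60, Add(3, 50))))), 2) = Pow(Add(-74, Mul(Rational(1, 4), Pow(Add(1, 10, Mul(3, 53)), -1), Add(21, 200, Mul(60, 53)))), 2) = Pow(Add(-74, Mul(Rational(1, 4), Pow(Add(1, 10, 159), -1), Add(21, 200, 3180))), 2) = Pow(Add(-74, Mul(Rational(1, 4), Pow(170, -1), 3401)), 2) = Pow(Add(-74, Mul(Rational(1, 4), Rational(1, 170), 3401)), 2) = Pow(Add(-74, Rational(3401, 680)), 2) = Pow(Rational(-46919, 680), 2) = Rational(2201392561, 462400)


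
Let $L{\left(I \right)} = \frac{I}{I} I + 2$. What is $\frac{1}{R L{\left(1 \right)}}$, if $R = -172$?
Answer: $- \frac{1}{516} \approx -0.001938$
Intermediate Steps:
$L{\left(I \right)} = 2 + I$ ($L{\left(I \right)} = 1 I + 2 = I + 2 = 2 + I$)
$\frac{1}{R L{\left(1 \right)}} = \frac{1}{\left(-172\right) \left(2 + 1\right)} = \frac{1}{\left(-172\right) 3} = \frac{1}{-516} = - \frac{1}{516}$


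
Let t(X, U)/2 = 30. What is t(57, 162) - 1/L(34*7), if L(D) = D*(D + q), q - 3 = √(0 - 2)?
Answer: 829424999/13823754 + I*√2/13823754 ≈ 60.0 + 1.023e-7*I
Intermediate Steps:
t(X, U) = 60 (t(X, U) = 2*30 = 60)
q = 3 + I*√2 (q = 3 + √(0 - 2) = 3 + √(-2) = 3 + I*√2 ≈ 3.0 + 1.4142*I)
L(D) = D*(3 + D + I*√2) (L(D) = D*(D + (3 + I*√2)) = D*(3 + D + I*√2))
t(57, 162) - 1/L(34*7) = 60 - 1/((34*7)*(3 + 34*7 + I*√2)) = 60 - 1/(238*(3 + 238 + I*√2)) = 60 - 1/(238*(241 + I*√2)) = 60 - 1/(57358 + 238*I*√2)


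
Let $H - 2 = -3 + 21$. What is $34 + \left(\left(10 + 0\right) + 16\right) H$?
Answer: $554$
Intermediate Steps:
$H = 20$ ($H = 2 + \left(-3 + 21\right) = 2 + 18 = 20$)
$34 + \left(\left(10 + 0\right) + 16\right) H = 34 + \left(\left(10 + 0\right) + 16\right) 20 = 34 + \left(10 + 16\right) 20 = 34 + 26 \cdot 20 = 34 + 520 = 554$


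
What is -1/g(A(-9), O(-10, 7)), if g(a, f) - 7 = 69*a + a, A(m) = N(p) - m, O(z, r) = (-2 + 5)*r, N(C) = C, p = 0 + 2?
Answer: -1/777 ≈ -0.0012870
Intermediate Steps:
p = 2
O(z, r) = 3*r
A(m) = 2 - m
g(a, f) = 7 + 70*a (g(a, f) = 7 + (69*a + a) = 7 + 70*a)
-1/g(A(-9), O(-10, 7)) = -1/(7 + 70*(2 - 1*(-9))) = -1/(7 + 70*(2 + 9)) = -1/(7 + 70*11) = -1/(7 + 770) = -1/777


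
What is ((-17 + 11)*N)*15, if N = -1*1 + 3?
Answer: -180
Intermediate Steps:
N = 2 (N = -1 + 3 = 2)
((-17 + 11)*N)*15 = ((-17 + 11)*2)*15 = -6*2*15 = -12*15 = -180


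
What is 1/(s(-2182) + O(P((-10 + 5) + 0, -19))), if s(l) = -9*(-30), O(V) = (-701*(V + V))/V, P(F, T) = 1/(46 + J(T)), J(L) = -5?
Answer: -1/1132 ≈ -0.00088339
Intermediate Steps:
P(F, T) = 1/41 (P(F, T) = 1/(46 - 5) = 1/41)
O(V) = -1402 (O(V) = (-1402*V)/V = -1402)
s(l) = 270
1/(s(-2182) + O(P((-10 + 5) + 0, -19))) = 1/(270 - 1402) = 1/(-1132) = -1/1132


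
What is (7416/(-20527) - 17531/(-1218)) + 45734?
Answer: 1143787080473/25001886 ≈ 45748.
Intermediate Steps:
(7416/(-20527) - 17531/(-1218)) + 45734 = (7416*(-1/20527) - 17531*(-1/1218)) + 45734 = (-7416/20527 + 17531/1218) + 45734 = 350826149/25001886 + 45734 = 1143787080473/25001886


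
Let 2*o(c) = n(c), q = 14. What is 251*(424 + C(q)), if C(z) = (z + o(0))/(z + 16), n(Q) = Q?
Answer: 1598117/15 ≈ 1.0654e+5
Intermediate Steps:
o(c) = c/2
C(z) = z/(16 + z) (C(z) = (z + (½)*0)/(z + 16) = (z + 0)/(16 + z) = z/(16 + z))
251*(424 + C(q)) = 251*(424 + 14/(16 + 14)) = 251*(424 + 14/30) = 251*(424 + 14*(1/30)) = 251*(424 + 7/15) = 251*(6367/15) = 1598117/15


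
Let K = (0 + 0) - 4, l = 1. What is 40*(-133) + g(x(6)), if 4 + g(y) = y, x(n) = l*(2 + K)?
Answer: -5326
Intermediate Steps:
K = -4 (K = 0 - 4 = -4)
x(n) = -2 (x(n) = 1*(2 - 4) = 1*(-2) = -2)
g(y) = -4 + y
40*(-133) + g(x(6)) = 40*(-133) + (-4 - 2) = -5320 - 6 = -5326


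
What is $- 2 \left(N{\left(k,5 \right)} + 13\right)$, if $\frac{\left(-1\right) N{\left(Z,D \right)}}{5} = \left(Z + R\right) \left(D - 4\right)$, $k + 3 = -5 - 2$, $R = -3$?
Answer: $-156$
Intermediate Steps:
$k = -10$ ($k = -3 - 7 = -10$)
$N{\left(Z,D \right)} = - 5 \left(-4 + D\right) \left(-3 + Z\right)$ ($N{\left(Z,D \right)} = - 5 \left(Z - 3\right) \left(D - 4\right) = - 5 \left(-3 + Z\right) \left(-4 + D\right) = - 5 \left(-4 + D\right) \left(-3 + Z\right)$)
$- 2 \left(N{\left(k,5 \right)} + 13\right) = - 2 \left(\left(-60 + 15 \cdot 5 + 20 \left(-10\right) - 25 \left(-10\right)\right) + 13\right) = - 2 \left(\left(-60 + 75 - 200 + 250\right) + 13\right) = - 2 \left(65 + 13\right) = \left(-2\right) 78 = -156$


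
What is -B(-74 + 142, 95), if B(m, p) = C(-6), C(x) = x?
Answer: 6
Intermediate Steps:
B(m, p) = -6
-B(-74 + 142, 95) = -1*(-6) = 6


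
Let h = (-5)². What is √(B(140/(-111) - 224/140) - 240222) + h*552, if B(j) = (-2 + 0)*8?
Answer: 13800 + I*√240238 ≈ 13800.0 + 490.14*I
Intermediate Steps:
h = 25
B(j) = -16 (B(j) = -2*8 = -16)
√(B(140/(-111) - 224/140) - 240222) + h*552 = √(-16 - 240222) + 25*552 = √(-240238) + 13800 = I*√240238 + 13800 = 13800 + I*√240238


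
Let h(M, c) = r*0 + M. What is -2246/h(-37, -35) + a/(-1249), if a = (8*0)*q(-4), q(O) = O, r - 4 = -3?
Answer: 2246/37 ≈ 60.703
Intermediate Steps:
r = 1 (r = 4 - 3 = 1)
a = 0 (a = (8*0)*(-4) = 0*(-4) = 0)
h(M, c) = M (h(M, c) = 1*0 + M = 0 + M = M)
-2246/h(-37, -35) + a/(-1249) = -2246/(-37) + 0/(-1249) = -2246*(-1/37) + 0*(-1/1249) = 2246/37 + 0 = 2246/37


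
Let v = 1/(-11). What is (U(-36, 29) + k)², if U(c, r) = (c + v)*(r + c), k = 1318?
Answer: 298494729/121 ≈ 2.4669e+6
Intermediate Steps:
v = -1/11 ≈ -0.090909
U(c, r) = (-1/11 + c)*(c + r) (U(c, r) = (c - 1/11)*(r + c) = (-1/11 + c)*(c + r))
(U(-36, 29) + k)² = (((-36)² - 1/11*(-36) - 1/11*29 - 36*29) + 1318)² = ((1296 + 36/11 - 29/11 - 1044) + 1318)² = (2779/11 + 1318)² = (17277/11)² = 298494729/121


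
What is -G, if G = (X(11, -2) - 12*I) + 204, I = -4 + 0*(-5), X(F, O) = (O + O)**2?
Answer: -268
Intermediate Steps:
X(F, O) = 4*O**2 (X(F, O) = (2*O)**2 = 4*O**2)
I = -4 (I = -4 + 0 = -4)
G = 268 (G = (4*(-2)**2 - 12*(-4)) + 204 = (4*4 + 48) + 204 = (16 + 48) + 204 = 64 + 204 = 268)
-G = -1*268 = -268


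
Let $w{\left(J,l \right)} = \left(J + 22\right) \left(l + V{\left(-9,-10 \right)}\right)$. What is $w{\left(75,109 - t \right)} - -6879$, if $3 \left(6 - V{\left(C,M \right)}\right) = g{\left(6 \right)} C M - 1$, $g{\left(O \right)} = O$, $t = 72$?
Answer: $- \frac{19133}{3} \approx -6377.7$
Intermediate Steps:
$V{\left(C,M \right)} = \frac{19}{3} - 2 C M$ ($V{\left(C,M \right)} = 6 - \frac{6 C M - 1}{3} = 6 - \frac{-1 + 6 C M}{3} = 6 - \left(- \frac{1}{3} + 2 C M\right) = \frac{19}{3} - 2 C M$)
$w{\left(J,l \right)} = \left(22 + J\right) \left(- \frac{521}{3} + l\right)$ ($w{\left(J,l \right)} = \left(J + 22\right) \left(l + \left(\frac{19}{3} - \left(-18\right) \left(-10\right)\right)\right) = \left(22 + J\right) \left(l + \left(\frac{19}{3} - 180\right)\right) = \left(22 + J\right) \left(l - \frac{521}{3}\right) = \left(22 + J\right) \left(- \frac{521}{3} + l\right)$)
$w{\left(75,109 - t \right)} - -6879 = \left(- \frac{11462}{3} + 22 \left(109 - 72\right) - 13025 + 75 \left(109 - 72\right)\right) - -6879 = \left(- \frac{11462}{3} + 22 \left(109 - 72\right) - 13025 + 75 \left(109 - 72\right)\right) + 6879 = \left(- \frac{11462}{3} + 22 \cdot 37 - 13025 + 75 \cdot 37\right) + 6879 = \left(- \frac{11462}{3} + 814 - 13025 + 2775\right) + 6879 = - \frac{39770}{3} + 6879 = - \frac{19133}{3}$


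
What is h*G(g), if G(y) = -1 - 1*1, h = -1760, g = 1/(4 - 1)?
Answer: 3520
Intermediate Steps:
g = ⅓ (g = 1/3 = 1*(⅓) = ⅓ ≈ 0.33333)
G(y) = -2 (G(y) = -1 - 1 = -2)
h*G(g) = -1760*(-2) = 3520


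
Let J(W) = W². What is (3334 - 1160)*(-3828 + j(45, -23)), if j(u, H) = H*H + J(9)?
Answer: -6995932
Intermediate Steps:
j(u, H) = 81 + H² (j(u, H) = H*H + 9² = H² + 81 = 81 + H²)
(3334 - 1160)*(-3828 + j(45, -23)) = (3334 - 1160)*(-3828 + (81 + (-23)²)) = 2174*(-3828 + (81 + 529)) = 2174*(-3828 + 610) = 2174*(-3218) = -6995932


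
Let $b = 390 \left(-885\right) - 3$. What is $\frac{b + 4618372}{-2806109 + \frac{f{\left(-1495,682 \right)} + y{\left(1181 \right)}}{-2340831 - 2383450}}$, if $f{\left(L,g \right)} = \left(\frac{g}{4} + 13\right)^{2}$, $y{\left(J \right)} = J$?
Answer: $- \frac{80751549322156}{53027389869929} \approx -1.5228$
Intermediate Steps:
$b = -345153$ ($b = -345150 - 3 = -345153$)
$f{\left(L,g \right)} = \left(13 + \frac{g}{4}\right)^{2}$ ($f{\left(L,g \right)} = \left(g \frac{1}{4} + 13\right)^{2} = \left(\frac{g}{4} + 13\right)^{2} = \left(13 + \frac{g}{4}\right)^{2}$)
$\frac{b + 4618372}{-2806109 + \frac{f{\left(-1495,682 \right)} + y{\left(1181 \right)}}{-2340831 - 2383450}} = \frac{-345153 + 4618372}{-2806109 + \frac{\frac{\left(52 + 682\right)^{2}}{16} + 1181}{-2340831 - 2383450}} = \frac{4273219}{-2806109 + \frac{\frac{734^{2}}{16} + 1181}{-4724281}} = \frac{4273219}{-2806109 + \left(\frac{1}{16} \cdot 538756 + 1181\right) \left(- \frac{1}{4724281}\right)} = \frac{4273219}{-2806109 + \left(\frac{134689}{4} + 1181\right) \left(- \frac{1}{4724281}\right)} = \frac{4273219}{-2806109 + \frac{139413}{4} \left(- \frac{1}{4724281}\right)} = \frac{4273219}{-2806109 - \frac{139413}{18897124}} = \frac{4273219}{- \frac{53027389869929}{18897124}} = 4273219 \left(- \frac{18897124}{53027389869929}\right) = - \frac{80751549322156}{53027389869929}$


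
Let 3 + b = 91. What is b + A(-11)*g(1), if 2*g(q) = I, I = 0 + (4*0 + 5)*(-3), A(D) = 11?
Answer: 11/2 ≈ 5.5000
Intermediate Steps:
b = 88 (b = -3 + 91 = 88)
I = -15 (I = 0 + (0 + 5)*(-3) = 0 + 5*(-3) = 0 - 15 = -15)
g(q) = -15/2 (g(q) = (½)*(-15) = -15/2)
b + A(-11)*g(1) = 88 + 11*(-15/2) = 88 - 165/2 = 11/2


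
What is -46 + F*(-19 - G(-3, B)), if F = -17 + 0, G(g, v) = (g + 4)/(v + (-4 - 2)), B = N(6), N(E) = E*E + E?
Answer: 9989/36 ≈ 277.47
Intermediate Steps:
N(E) = E + E**2 (N(E) = E**2 + E = E + E**2)
B = 42 (B = 6*(1 + 6) = 6*7 = 42)
G(g, v) = (4 + g)/(-6 + v) (G(g, v) = (4 + g)/(v - 6) = (4 + g)/(-6 + v))
F = -17
-46 + F*(-19 - G(-3, B)) = -46 - 17*(-19 - (4 - 3)/(-6 + 42)) = -46 - 17*(-19 - 1/36) = -46 - 17*(-685/36) = -46 + 11645/36 = 9989/36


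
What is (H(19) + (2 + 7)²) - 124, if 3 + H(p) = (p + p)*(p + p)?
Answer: 1398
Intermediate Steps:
H(p) = -3 + 4*p² (H(p) = -3 + (p + p)*(p + p) = -3 + (2*p)*(2*p) = -3 + 4*p²)
(H(19) + (2 + 7)²) - 124 = ((-3 + 4*19²) + (2 + 7)²) - 124 = ((-3 + 4*361) + 9²) - 124 = ((-3 + 1444) + 81) - 124 = (1441 + 81) - 124 = 1522 - 124 = 1398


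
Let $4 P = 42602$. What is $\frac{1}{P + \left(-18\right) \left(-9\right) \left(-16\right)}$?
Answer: $\frac{2}{16117} \approx 0.00012409$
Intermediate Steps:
$P = \frac{21301}{2}$ ($P = \frac{1}{4} \cdot 42602 = \frac{21301}{2} \approx 10651.0$)
$\frac{1}{P + \left(-18\right) \left(-9\right) \left(-16\right)} = \frac{1}{\frac{21301}{2} + \left(-18\right) \left(-9\right) \left(-16\right)} = \frac{1}{\frac{21301}{2} + 162 \left(-16\right)} = \frac{1}{\frac{21301}{2} - 2592} = \frac{1}{\frac{16117}{2}} = \frac{2}{16117}$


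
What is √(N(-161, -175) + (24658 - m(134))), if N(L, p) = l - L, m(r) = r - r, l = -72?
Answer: √24747 ≈ 157.31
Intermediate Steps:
m(r) = 0
N(L, p) = -72 - L
√(N(-161, -175) + (24658 - m(134))) = √((-72 - 1*(-161)) + (24658 - 1*0)) = √((-72 + 161) + (24658 + 0)) = √(89 + 24658) = √24747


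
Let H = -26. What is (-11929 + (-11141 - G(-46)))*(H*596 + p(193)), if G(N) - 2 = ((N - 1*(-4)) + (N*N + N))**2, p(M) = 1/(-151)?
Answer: 9677477046832/151 ≈ 6.4089e+10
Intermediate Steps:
p(M) = -1/151
G(N) = 2 + (4 + N**2 + 2*N)**2 (G(N) = 2 + ((N - 1*(-4)) + (N*N + N))**2 = 2 + ((N + 4) + (N**2 + N))**2 = 2 + ((4 + N) + (N + N**2))**2 = 2 + (4 + N**2 + 2*N)**2)
(-11929 + (-11141 - G(-46)))*(H*596 + p(193)) = (-11929 + (-11141 - (2 + (4 + (-46)**2 + 2*(-46))**2)))*(-26*596 - 1/151) = (-11929 + (-11141 - (2 + (4 + 2116 - 92)**2)))*(-15496 - 1/151) = (-11929 + (-11141 - (2 + 2028**2)))*(-2339897/151) = (-11929 + (-11141 - (2 + 4112784)))*(-2339897/151) = (-11929 + (-11141 - 1*4112786))*(-2339897/151) = (-11929 + (-11141 - 4112786))*(-2339897/151) = (-11929 - 4123927)*(-2339897/151) = -4135856*(-2339897/151) = 9677477046832/151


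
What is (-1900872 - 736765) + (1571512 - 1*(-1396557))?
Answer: 330432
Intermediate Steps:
(-1900872 - 736765) + (1571512 - 1*(-1396557)) = -2637637 + (1571512 + 1396557) = -2637637 + 2968069 = 330432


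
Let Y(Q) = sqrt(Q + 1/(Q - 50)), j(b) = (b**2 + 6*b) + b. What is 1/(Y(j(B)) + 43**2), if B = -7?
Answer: 92450/170940051 - 5*I*sqrt(2)/170940051 ≈ 0.00054083 - 4.1366e-8*I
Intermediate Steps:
j(b) = b**2 + 7*b
Y(Q) = sqrt(Q + 1/(-50 + Q))
1/(Y(j(B)) + 43**2) = 1/(sqrt((1 + (-7*(7 - 7))*(-50 - 7*(7 - 7)))/(-50 - 7*(7 - 7))) + 43**2) = 1/(sqrt((1 + (-7*0)*(-50 - 7*0))/(-50 - 7*0)) + 1849) = 1/(sqrt((1 + 0*(-50 + 0))/(-50 + 0)) + 1849) = 1/(sqrt((1 + 0*(-50))/(-50)) + 1849) = 1/(sqrt(-(1 + 0)/50) + 1849) = 1/(sqrt(-1/50*1) + 1849) = 1/(sqrt(-1/50) + 1849) = 1/(I*sqrt(2)/10 + 1849) = 1/(1849 + I*sqrt(2)/10)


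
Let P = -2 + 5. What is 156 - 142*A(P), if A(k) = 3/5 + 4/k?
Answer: -1778/15 ≈ -118.53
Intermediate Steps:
P = 3
A(k) = ⅗ + 4/k (A(k) = 3*(⅕) + 4/k = ⅗ + 4/k)
156 - 142*A(P) = 156 - 142*(⅗ + 4/3) = 156 - 142*29/15 = 156 - 4118/15 = -1778/15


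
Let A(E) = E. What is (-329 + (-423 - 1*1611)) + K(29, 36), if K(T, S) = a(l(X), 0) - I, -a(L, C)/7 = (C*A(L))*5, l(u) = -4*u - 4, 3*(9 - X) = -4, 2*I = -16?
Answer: -2355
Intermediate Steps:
I = -8 (I = (1/2)*(-16) = -8)
X = 31/3 (X = 9 - 1/3*(-4) = 9 + 4/3 = 31/3 ≈ 10.333)
l(u) = -4 - 4*u
a(L, C) = -35*C*L (a(L, C) = -7*C*L*5 = -35*C*L)
K(T, S) = 8 (K(T, S) = -35*0*(-4 - 4*31/3) - 1*(-8) = -35*0*(-4 - 124/3) + 8 = -35*0*(-136/3) + 8 = 0 + 8 = 8)
(-329 + (-423 - 1*1611)) + K(29, 36) = (-329 + (-423 - 1*1611)) + 8 = (-329 + (-423 - 1611)) + 8 = (-329 - 2034) + 8 = -2363 + 8 = -2355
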